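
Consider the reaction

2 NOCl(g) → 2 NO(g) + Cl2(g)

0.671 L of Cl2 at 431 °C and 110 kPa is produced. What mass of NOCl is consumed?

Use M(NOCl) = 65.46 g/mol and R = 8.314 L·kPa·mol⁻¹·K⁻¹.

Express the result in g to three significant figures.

n(Cl2) = PV/RT = (110 × 0.671) / (8.314 × 704.15) = 0.01261 mol
n(NOCl) = (2/1) × 0.01261 = 0.02522 mol
m(NOCl) = 0.02522 × 65.46 = 1.651 g

1.65 g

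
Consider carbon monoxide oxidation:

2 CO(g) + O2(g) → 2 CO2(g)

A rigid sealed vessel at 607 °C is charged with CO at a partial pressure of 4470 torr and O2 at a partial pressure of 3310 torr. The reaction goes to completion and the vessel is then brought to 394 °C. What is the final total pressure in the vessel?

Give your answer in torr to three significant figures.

At constant V, partial pressures at 607 °C are proportional to moles, so apply stoichiometry directly to pressures.
P(O2) required for 4470 torr of CO = (1/2) × 4470 = 2235 torr; available 3310 torr, so CO is limiting.
P(O2) remaining = 3310 − (1/2) × 4470 = 1075 torr
P(gaseous products) = (2)/2 × 4470 = 4470 torr
P_total at 607 °C = 1075 + 4470 = 5545 torr
Scaling to 394 °C: P = 5545 × 667.15/880.15 = 4203 torr

4200 torr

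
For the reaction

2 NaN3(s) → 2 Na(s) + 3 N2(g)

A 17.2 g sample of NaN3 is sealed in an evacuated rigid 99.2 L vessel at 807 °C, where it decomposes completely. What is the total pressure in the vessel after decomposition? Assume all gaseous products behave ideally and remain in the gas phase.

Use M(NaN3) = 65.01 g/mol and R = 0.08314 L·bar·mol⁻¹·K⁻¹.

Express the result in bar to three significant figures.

n(NaN3) = 17.2 / 65.01 = 0.2646 mol
n(gas produced) = (3/2) × 0.2646 = 0.3969 mol
P = nRT/V = 0.3969 × 0.08314 × 1080.15 / 99.2 = 0.3593 bar

0.359 bar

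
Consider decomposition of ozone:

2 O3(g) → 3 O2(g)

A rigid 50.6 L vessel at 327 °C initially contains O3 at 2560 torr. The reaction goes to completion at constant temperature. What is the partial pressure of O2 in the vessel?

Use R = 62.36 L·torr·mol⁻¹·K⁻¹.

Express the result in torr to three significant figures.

n(O3)₀ = PV/RT = (2560 × 50.6) / (62.36 × 600.15) = 3.461 mol
n(O2) = (3/2) × 3.461 = 5.191 mol
P(O2) = nRT/V = 5.191 × 62.36 × 600.15 / 50.6 = 3839 torr

3840 torr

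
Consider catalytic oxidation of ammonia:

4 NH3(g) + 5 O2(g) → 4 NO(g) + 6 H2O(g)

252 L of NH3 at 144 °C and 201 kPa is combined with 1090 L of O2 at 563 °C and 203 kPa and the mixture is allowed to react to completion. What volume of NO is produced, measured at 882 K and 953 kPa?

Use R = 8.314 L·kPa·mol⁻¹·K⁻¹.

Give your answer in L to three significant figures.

112 L

n(NH3) = PV/RT = (201 × 252) / (8.314 × 417.15) = 14.60 mol
n(O2) = PV/RT = (203 × 1090) / (8.314 × 836.15) = 31.83 mol
For 14.60 mol NH3, stoichiometry requires (5/4) × 14.60 = 18.25 mol O2; 31.83 mol is available, so NH3 is limiting.
n(NO) = (4/4) × 14.60 = 14.60 mol
V(NO) = nRT/P = 14.60 × 8.314 × 882 / 953 = 112.3 L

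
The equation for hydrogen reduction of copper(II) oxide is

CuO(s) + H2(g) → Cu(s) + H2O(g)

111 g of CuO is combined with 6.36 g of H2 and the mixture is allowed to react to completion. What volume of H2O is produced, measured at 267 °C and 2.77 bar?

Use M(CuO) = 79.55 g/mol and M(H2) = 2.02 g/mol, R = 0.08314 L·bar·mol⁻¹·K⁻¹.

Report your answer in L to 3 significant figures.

n(CuO) = 111 / 79.55 = 1.395 mol
n(H2) = 6.36 / 2.02 = 3.149 mol
For 1.395 mol CuO, stoichiometry requires (1/1) × 1.395 = 1.395 mol H2; 3.149 mol is available, so CuO is limiting.
n(H2O) = (1/1) × 1.395 = 1.395 mol
V(H2O) = nRT/P = 1.395 × 0.08314 × 540.15 / 2.77 = 22.62 L

22.6 L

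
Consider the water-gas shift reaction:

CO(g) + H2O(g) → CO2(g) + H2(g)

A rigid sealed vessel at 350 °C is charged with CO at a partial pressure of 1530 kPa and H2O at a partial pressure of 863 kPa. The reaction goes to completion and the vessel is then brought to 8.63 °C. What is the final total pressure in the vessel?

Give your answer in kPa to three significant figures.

With V and T fixed, P_i ∝ n_i, so the mole ratios apply directly to partial pressures at 350 °C.
P(H2O) required for 1530 kPa of CO = (1/1) × 1530 = 1530 kPa; available 863 kPa, so H2O is limiting.
P(CO) remaining = 1530 − (1/1) × 863 = 667.0 kPa
P(gaseous products) = (1+1)/1 × 863 = 1726 kPa
P_total at 350 °C = 667.0 + 1726 = 2393 kPa
Scaling to 8.63 °C: P = 2393 × 281.78/623.15 = 1082 kPa

1080 kPa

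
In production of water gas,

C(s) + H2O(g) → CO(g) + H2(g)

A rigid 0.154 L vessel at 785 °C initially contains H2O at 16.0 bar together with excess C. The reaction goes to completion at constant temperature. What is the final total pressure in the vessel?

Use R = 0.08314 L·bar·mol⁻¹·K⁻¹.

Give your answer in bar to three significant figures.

32.0 bar

Since T and V are fixed, P_final/P_initial = n_final/n_initial = 2/1.
P_final = (2/1) × 16.0 = 32.00 bar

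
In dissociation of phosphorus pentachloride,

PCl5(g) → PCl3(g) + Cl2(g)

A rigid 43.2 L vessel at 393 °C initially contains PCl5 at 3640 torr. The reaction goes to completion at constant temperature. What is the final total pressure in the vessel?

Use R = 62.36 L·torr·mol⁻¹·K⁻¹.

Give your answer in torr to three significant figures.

Since T and V are fixed, P_final/P_initial = n_final/n_initial = 2/1.
P_final = (2/1) × 3640 = 7280 torr

7280 torr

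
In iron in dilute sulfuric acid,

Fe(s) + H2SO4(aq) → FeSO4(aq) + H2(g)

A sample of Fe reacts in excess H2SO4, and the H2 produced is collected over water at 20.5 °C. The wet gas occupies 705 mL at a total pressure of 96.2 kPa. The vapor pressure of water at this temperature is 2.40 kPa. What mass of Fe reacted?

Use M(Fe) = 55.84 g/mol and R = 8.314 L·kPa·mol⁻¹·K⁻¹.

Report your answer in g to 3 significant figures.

P(H2) = 96.2 − 2.40 = 93.80 kPa
n(H2) = PV/RT = (93.80 × 0.7050) / (8.314 × 293.65) = 0.02709 mol
n(Fe) = (1/1) × 0.02709 = 0.02709 mol
m(Fe) = 0.02709 × 55.84 = 1.513 g

1.51 g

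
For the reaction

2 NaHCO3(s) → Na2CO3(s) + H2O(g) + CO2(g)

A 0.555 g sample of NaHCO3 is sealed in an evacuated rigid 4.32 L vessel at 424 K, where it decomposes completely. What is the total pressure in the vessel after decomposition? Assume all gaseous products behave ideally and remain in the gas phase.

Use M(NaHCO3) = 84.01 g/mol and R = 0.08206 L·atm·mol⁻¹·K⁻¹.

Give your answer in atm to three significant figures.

0.0532 atm

n(NaHCO3) = 0.555 / 84.01 = 0.006606 mol
n(gas produced) = (2/2) × 0.006606 = 0.006606 mol
P = nRT/V = 0.006606 × 0.08206 × 424 / 4.32 = 0.05320 atm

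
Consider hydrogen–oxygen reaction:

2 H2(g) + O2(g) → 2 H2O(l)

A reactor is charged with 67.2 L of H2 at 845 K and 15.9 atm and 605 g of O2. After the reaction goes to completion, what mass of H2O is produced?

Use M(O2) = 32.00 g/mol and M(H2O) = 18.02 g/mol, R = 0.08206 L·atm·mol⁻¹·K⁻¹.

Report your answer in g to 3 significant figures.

278 g

n(H2) = PV/RT = (15.9 × 67.2) / (0.08206 × 845) = 15.41 mol
n(O2) = 605 / 32.00 = 18.91 mol
For 15.41 mol H2, stoichiometry requires (1/2) × 15.41 = 7.705 mol O2; 18.91 mol is available, so H2 is limiting.
n(H2O) = (2/2) × 15.41 = 15.41 mol
m(H2O) = 15.41 × 18.02 = 277.7 g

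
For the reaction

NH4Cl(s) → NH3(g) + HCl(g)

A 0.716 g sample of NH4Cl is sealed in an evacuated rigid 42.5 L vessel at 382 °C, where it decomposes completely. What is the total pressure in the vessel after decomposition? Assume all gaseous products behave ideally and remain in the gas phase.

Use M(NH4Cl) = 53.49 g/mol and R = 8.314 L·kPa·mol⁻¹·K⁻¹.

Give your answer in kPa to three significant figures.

n(NH4Cl) = 0.716 / 53.49 = 0.01339 mol
n(gas produced) = (2/1) × 0.01339 = 0.02678 mol
P = nRT/V = 0.02678 × 8.314 × 655.15 / 42.5 = 3.432 kPa

3.43 kPa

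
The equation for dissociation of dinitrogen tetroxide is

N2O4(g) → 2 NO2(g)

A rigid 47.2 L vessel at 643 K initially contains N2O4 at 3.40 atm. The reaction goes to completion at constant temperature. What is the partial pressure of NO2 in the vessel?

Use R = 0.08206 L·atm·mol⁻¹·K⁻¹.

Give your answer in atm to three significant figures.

n(N2O4)₀ = PV/RT = (3.40 × 47.2) / (0.08206 × 643) = 3.041 mol
n(NO2) = (2/1) × 3.041 = 6.082 mol
P(NO2) = nRT/V = 6.082 × 0.08206 × 643 / 47.2 = 6.799 atm

6.80 atm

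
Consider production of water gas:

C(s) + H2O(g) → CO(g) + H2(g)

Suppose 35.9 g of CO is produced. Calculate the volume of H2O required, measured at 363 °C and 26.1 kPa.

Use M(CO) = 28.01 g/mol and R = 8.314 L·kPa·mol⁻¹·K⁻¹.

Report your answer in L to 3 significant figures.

n(CO) = 35.90 / 28.01 = 1.282 mol
n(H2O) = (1/1) × 1.282 = 1.282 mol
V = nRT/P = 1.282 × 8.314 × 636.15 / 26.1 = 259.8 L

260 L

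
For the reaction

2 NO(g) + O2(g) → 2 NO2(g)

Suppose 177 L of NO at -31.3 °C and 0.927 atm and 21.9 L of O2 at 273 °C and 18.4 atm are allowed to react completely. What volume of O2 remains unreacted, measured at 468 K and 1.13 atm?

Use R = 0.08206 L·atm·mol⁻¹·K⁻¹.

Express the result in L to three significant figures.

n(NO) = PV/RT = (0.927 × 177) / (0.08206 × 241.85) = 8.268 mol
n(O2) = PV/RT = (18.4 × 21.9) / (0.08206 × 546.15) = 8.991 mol
For 8.268 mol NO, stoichiometry requires (1/2) × 8.268 = 4.134 mol O2; 8.991 mol is available, so NO is limiting.
n(O2) consumed = (1/2) × 8.268 = 4.134 mol; remaining = 8.991 − 4.134 = 4.857 mol
V(O2) = nRT/P = 4.857 × 0.08206 × 468 / 1.13 = 165.1 L

165 L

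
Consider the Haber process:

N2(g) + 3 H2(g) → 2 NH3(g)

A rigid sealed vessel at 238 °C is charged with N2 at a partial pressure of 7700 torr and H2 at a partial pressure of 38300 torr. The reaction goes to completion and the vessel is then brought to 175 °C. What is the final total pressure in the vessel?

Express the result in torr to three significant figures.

26800 torr

With V and T fixed, P_i ∝ n_i, so the mole ratios apply directly to partial pressures at 238 °C.
P(H2) required for 7700 torr of N2 = (3/1) × 7700 = 23100 torr; available 38300 torr, so N2 is limiting.
P(H2) remaining = 38300 − (3/1) × 7700 = 15200 torr
P(gaseous products) = (2)/1 × 7700 = 15400 torr
P_total at 238 °C = 15200 + 15400 = 30600 torr
Scaling to 175 °C: P = 30600 × 448.15/511.15 = 26830 torr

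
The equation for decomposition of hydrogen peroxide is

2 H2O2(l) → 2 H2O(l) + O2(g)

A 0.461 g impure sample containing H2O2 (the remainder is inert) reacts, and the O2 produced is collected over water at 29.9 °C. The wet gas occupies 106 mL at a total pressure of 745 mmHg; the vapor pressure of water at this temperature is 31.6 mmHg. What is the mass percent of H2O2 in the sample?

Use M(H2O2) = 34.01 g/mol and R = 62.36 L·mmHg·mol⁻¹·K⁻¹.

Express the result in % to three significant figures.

59.0 %

P(O2) = 745 − 31.6 = 713.4 mmHg
n(O2) = PV/RT = (713.4 × 0.1060) / (62.36 × 303.05) = 0.004001 mol
n(H2O2) = (2/1) × 0.004001 = 0.008002 mol
m(H2O2) = 0.008002 × 34.01 = 0.2721 g
%H2O2 = 0.2721 / 0.461 × 100 = 59.02%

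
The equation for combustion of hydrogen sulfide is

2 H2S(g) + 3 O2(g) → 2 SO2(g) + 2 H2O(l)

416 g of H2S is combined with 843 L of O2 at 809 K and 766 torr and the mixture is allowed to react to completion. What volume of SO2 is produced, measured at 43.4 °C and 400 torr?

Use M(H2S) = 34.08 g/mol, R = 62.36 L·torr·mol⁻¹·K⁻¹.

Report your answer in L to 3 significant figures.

n(H2S) = 416 / 34.08 = 12.21 mol
n(O2) = PV/RT = (766 × 843) / (62.36 × 809) = 12.80 mol
For 12.21 mol H2S, stoichiometry requires (3/2) × 12.21 = 18.32 mol O2; 12.80 mol is available, so O2 is limiting.
n(SO2) = (2/3) × 12.80 = 8.533 mol
V(SO2) = nRT/P = 8.533 × 62.36 × 316.55 / 400 = 421.1 L

421 L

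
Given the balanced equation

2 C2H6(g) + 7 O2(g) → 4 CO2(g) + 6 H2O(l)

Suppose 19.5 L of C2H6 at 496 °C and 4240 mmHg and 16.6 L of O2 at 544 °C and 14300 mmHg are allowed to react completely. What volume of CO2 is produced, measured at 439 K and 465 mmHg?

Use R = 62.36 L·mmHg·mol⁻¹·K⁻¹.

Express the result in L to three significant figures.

n(C2H6) = PV/RT = (4240 × 19.5) / (62.36 × 769.15) = 1.724 mol
n(O2) = PV/RT = (14300 × 16.6) / (62.36 × 817.15) = 4.658 mol
For 1.724 mol C2H6, stoichiometry requires (7/2) × 1.724 = 6.034 mol O2; 4.658 mol is available, so O2 is limiting.
n(CO2) = (4/7) × 4.658 = 2.662 mol
V(CO2) = nRT/P = 2.662 × 62.36 × 439 / 465 = 156.7 L

157 L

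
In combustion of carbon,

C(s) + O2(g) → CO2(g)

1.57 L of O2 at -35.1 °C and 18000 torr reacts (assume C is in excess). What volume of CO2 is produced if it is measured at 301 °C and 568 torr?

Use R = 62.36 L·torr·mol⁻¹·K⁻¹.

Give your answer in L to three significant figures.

n(O2) = PV/RT = (18000 × 1.57) / (62.36 × 238.05) = 1.904 mol
n(CO2) = (1/1) × 1.904 = 1.904 mol
V = nRT/P = 1.904 × 62.36 × 574.15 / 568 = 120.0 L

120 L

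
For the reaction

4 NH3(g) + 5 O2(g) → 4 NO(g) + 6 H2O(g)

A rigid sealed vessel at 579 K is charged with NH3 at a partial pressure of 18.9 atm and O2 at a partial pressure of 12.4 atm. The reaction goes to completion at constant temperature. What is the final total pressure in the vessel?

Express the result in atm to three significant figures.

33.8 atm

With V and T fixed, P_i ∝ n_i, so the mole ratios apply directly to partial pressures at 579 K.
P(O2) required for 18.9 atm of NH3 = (5/4) × 18.9 = 23.62 atm; available 12.4 atm, so O2 is limiting.
P(NH3) remaining = 18.9 − (4/5) × 12.4 = 8.980 atm
P(gaseous products) = (4+6)/5 × 12.4 = 24.80 atm
P_total at 579 K = 8.980 + 24.80 = 33.78 atm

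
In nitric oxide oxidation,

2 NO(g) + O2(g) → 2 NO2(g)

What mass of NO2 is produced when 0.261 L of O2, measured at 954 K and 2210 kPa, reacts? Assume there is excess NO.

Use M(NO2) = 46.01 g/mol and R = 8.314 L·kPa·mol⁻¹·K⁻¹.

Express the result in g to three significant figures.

n(O2) = PV/RT = (2210 × 0.261) / (8.314 × 954) = 0.07272 mol
n(NO2) = (2/1) × 0.07272 = 0.1454 mol
m(NO2) = 0.1454 × 46.01 = 6.690 g

6.69 g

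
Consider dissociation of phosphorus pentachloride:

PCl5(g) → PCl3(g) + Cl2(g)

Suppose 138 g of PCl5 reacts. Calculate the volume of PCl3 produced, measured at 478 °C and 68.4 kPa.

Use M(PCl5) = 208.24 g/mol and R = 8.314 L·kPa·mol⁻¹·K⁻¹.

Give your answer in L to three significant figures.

60.5 L

n(PCl5) = 138.0 / 208.24 = 0.6627 mol
n(PCl3) = (1/1) × 0.6627 = 0.6627 mol
V = nRT/P = 0.6627 × 8.314 × 751.15 / 68.4 = 60.51 L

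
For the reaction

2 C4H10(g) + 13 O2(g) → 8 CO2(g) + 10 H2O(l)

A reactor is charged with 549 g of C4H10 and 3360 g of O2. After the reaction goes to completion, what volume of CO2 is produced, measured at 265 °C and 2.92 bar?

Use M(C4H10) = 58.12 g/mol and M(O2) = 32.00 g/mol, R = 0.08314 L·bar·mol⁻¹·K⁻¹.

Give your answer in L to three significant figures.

n(C4H10) = 549 / 58.12 = 9.446 mol
n(O2) = 3360 / 32.00 = 105.0 mol
For 9.446 mol C4H10, stoichiometry requires (13/2) × 9.446 = 61.40 mol O2; 105.0 mol is available, so C4H10 is limiting.
n(CO2) = (8/2) × 9.446 = 37.78 mol
V(CO2) = nRT/P = 37.78 × 0.08314 × 538.15 / 2.92 = 578.9 L

579 L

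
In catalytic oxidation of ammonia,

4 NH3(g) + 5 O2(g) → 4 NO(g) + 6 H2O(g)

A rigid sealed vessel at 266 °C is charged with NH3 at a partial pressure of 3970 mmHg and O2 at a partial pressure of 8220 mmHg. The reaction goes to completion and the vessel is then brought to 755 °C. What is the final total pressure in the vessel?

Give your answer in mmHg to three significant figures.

25100 mmHg

At constant V, partial pressures at 266 °C are proportional to moles, so apply stoichiometry directly to pressures.
P(O2) required for 3970 mmHg of NH3 = (5/4) × 3970 = 4962 mmHg; available 8220 mmHg, so NH3 is limiting.
P(O2) remaining = 8220 − (5/4) × 3970 = 3258 mmHg
P(gaseous products) = (4+6)/4 × 3970 = 9925 mmHg
P_total at 266 °C = 3258 + 9925 = 13180 mmHg
Scaling to 755 °C: P = 13180 × 1028.15/539.15 = 25130 mmHg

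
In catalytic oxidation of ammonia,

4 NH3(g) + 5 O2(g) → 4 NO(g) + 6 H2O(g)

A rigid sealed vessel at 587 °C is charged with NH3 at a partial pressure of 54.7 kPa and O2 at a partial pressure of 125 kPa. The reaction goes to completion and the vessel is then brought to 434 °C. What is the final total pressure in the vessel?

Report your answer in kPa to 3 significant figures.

Because the vessel is rigid and T is held at 587 °C, work the stoichiometry in partial pressures (P_i = n_iRT/V).
P(O2) required for 54.7 kPa of NH3 = (5/4) × 54.7 = 68.38 kPa; available 125 kPa, so NH3 is limiting.
P(O2) remaining = 125 − (5/4) × 54.7 = 56.62 kPa
P(gaseous products) = (4+6)/4 × 54.7 = 136.8 kPa
P_total at 587 °C = 56.62 + 136.8 = 193.4 kPa
Scaling to 434 °C: P = 193.4 × 707.15/860.15 = 159.0 kPa

159 kPa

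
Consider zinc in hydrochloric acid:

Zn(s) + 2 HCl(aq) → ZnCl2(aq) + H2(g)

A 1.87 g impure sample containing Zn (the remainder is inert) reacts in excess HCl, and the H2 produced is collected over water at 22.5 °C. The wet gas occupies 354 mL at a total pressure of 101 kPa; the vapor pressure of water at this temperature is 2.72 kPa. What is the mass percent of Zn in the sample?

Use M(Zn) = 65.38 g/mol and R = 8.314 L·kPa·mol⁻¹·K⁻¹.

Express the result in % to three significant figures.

49.5 %

P(H2) = 101 − 2.72 = 98.28 kPa
n(H2) = PV/RT = (98.28 × 0.3540) / (8.314 × 295.65) = 0.01415 mol
n(Zn) = (1/1) × 0.01415 = 0.01415 mol
m(Zn) = 0.01415 × 65.38 = 0.9251 g
%Zn = 0.9251 / 1.87 × 100 = 49.47%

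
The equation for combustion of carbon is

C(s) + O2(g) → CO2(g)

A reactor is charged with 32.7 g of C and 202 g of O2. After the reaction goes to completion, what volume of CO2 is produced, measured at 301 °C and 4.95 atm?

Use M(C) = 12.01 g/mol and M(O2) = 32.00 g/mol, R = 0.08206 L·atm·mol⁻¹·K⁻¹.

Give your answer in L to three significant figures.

n(C) = 32.7 / 12.01 = 2.723 mol
n(O2) = 202 / 32.00 = 6.312 mol
For 2.723 mol C, stoichiometry requires (1/1) × 2.723 = 2.723 mol O2; 6.312 mol is available, so C is limiting.
n(CO2) = (1/1) × 2.723 = 2.723 mol
V(CO2) = nRT/P = 2.723 × 0.08206 × 574.15 / 4.95 = 25.92 L

25.9 L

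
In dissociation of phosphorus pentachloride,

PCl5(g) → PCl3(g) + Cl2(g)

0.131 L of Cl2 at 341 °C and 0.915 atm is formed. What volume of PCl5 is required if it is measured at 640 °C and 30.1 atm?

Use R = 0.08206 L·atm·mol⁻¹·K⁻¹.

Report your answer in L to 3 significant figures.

0.00592 L

n(Cl2) = PV/RT = (0.915 × 0.131) / (0.08206 × 614.15) = 0.002378 mol
n(PCl5) = (1/1) × 0.002378 = 0.002378 mol
V = nRT/P = 0.002378 × 0.08206 × 913.15 / 30.1 = 0.005920 L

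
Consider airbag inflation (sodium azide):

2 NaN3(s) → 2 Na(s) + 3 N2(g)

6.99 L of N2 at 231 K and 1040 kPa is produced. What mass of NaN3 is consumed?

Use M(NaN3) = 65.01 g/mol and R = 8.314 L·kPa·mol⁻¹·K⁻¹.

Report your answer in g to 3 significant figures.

164 g

n(N2) = PV/RT = (1040 × 6.99) / (8.314 × 231) = 3.785 mol
n(NaN3) = (2/3) × 3.785 = 2.523 mol
m(NaN3) = 2.523 × 65.01 = 164.0 g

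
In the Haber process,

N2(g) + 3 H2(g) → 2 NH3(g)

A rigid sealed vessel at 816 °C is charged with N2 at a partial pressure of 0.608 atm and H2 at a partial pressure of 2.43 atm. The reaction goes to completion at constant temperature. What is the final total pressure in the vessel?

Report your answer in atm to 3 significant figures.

1.82 atm

Because the vessel is rigid and T is held at 816 °C, work the stoichiometry in partial pressures (P_i = n_iRT/V).
P(H2) required for 0.608 atm of N2 = (3/1) × 0.608 = 1.824 atm; available 2.43 atm, so N2 is limiting.
P(H2) remaining = 2.43 − (3/1) × 0.608 = 0.6060 atm
P(gaseous products) = (2)/1 × 0.608 = 1.216 atm
P_total at 816 °C = 0.6060 + 1.216 = 1.822 atm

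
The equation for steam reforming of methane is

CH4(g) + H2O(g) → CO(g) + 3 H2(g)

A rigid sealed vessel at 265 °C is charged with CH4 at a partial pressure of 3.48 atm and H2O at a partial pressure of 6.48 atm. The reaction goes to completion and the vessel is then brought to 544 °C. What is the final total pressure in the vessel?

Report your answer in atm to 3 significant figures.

25.7 atm

Because the vessel is rigid and T is held at 265 °C, work the stoichiometry in partial pressures (P_i = n_iRT/V).
P(H2O) required for 3.48 atm of CH4 = (1/1) × 3.48 = 3.480 atm; available 6.48 atm, so CH4 is limiting.
P(H2O) remaining = 6.48 − (1/1) × 3.48 = 3.000 atm
P(gaseous products) = (1+3)/1 × 3.48 = 13.92 atm
P_total at 265 °C = 3.000 + 13.92 = 16.92 atm
Scaling to 544 °C: P = 16.92 × 817.15/538.15 = 25.69 atm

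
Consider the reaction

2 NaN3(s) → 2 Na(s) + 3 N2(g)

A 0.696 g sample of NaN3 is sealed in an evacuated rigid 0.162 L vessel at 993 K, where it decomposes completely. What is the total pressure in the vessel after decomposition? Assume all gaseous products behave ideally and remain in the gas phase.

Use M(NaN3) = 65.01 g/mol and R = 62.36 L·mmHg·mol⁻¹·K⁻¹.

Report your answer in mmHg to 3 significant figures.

n(NaN3) = 0.696 / 65.01 = 0.01071 mol
n(gas produced) = (3/2) × 0.01071 = 0.01607 mol
P = nRT/V = 0.01607 × 62.36 × 993 / 0.162 = 6143 mmHg

6140 mmHg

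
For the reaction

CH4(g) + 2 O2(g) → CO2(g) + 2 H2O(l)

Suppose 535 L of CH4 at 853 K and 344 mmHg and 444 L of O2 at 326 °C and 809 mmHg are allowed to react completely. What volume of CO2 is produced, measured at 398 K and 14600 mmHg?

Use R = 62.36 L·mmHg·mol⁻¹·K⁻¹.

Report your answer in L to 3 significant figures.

n(CH4) = PV/RT = (344 × 535) / (62.36 × 853) = 3.460 mol
n(O2) = PV/RT = (809 × 444) / (62.36 × 599.15) = 9.614 mol
For 3.460 mol CH4, stoichiometry requires (2/1) × 3.460 = 6.920 mol O2; 9.614 mol is available, so CH4 is limiting.
n(CO2) = (1/1) × 3.460 = 3.460 mol
V(CO2) = nRT/P = 3.460 × 62.36 × 398 / 14600 = 5.882 L

5.88 L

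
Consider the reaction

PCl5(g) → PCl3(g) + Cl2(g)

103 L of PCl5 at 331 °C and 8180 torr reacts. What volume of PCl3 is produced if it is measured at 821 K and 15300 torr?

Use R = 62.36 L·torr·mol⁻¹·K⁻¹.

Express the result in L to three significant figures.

n(PCl5) = PV/RT = (8180 × 103) / (62.36 × 604.15) = 22.36 mol
n(PCl3) = (1/1) × 22.36 = 22.36 mol
V = nRT/P = 22.36 × 62.36 × 821 / 15300 = 74.82 L

74.8 L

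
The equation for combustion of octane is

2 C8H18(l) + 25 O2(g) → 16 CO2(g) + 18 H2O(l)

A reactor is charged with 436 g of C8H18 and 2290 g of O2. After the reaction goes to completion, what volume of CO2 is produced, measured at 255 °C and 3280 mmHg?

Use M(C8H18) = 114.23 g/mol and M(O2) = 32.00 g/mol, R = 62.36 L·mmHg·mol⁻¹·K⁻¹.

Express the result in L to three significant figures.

n(C8H18) = 436 / 114.23 = 3.817 mol
n(O2) = 2290 / 32.00 = 71.56 mol
For 3.817 mol C8H18, stoichiometry requires (25/2) × 3.817 = 47.71 mol O2; 71.56 mol is available, so C8H18 is limiting.
n(CO2) = (16/2) × 3.817 = 30.54 mol
V(CO2) = nRT/P = 30.54 × 62.36 × 528.15 / 3280 = 306.7 L

307 L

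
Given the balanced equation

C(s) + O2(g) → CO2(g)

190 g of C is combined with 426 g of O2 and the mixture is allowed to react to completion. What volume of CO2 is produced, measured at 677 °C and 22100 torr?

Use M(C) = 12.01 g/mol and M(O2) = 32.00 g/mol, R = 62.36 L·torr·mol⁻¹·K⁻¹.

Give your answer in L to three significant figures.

35.7 L

n(C) = 190 / 12.01 = 15.82 mol
n(O2) = 426 / 32.00 = 13.31 mol
For 15.82 mol C, stoichiometry requires (1/1) × 15.82 = 15.82 mol O2; 13.31 mol is available, so O2 is limiting.
n(CO2) = (1/1) × 13.31 = 13.31 mol
V(CO2) = nRT/P = 13.31 × 62.36 × 950.15 / 22100 = 35.68 L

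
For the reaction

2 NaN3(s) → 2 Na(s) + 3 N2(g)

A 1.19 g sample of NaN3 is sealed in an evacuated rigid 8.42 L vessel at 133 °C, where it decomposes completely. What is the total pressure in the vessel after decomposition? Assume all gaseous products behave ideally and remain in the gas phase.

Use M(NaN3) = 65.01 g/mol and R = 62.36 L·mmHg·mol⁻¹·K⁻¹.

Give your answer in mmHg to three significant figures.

n(NaN3) = 1.19 / 65.01 = 0.01830 mol
n(gas produced) = (3/2) × 0.01830 = 0.02745 mol
P = nRT/V = 0.02745 × 62.36 × 406.15 / 8.42 = 82.57 mmHg

82.6 mmHg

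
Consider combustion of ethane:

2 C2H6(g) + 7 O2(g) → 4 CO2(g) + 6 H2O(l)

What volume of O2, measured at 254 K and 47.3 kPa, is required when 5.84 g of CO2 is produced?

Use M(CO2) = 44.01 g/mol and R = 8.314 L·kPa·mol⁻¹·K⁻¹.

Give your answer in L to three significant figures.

n(CO2) = 5.840 / 44.01 = 0.1327 mol
n(O2) = (7/4) × 0.1327 = 0.2322 mol
V = nRT/P = 0.2322 × 8.314 × 254 / 47.3 = 10.37 L

10.4 L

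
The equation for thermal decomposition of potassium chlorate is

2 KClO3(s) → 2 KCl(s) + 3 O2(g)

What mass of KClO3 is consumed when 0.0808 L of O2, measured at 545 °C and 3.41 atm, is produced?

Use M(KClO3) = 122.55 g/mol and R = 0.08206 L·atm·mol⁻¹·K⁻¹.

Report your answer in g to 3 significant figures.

0.335 g

n(O2) = PV/RT = (3.41 × 0.0808) / (0.08206 × 818.15) = 0.004104 mol
n(KClO3) = (2/3) × 0.004104 = 0.002736 mol
m(KClO3) = 0.002736 × 122.55 = 0.3353 g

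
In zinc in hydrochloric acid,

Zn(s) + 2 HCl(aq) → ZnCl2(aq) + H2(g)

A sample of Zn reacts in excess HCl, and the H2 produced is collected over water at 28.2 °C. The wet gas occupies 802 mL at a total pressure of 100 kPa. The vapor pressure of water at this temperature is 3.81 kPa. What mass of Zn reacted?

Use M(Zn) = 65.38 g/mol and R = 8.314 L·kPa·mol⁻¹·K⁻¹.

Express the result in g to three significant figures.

P(H2) = 100 − 3.81 = 96.19 kPa
n(H2) = PV/RT = (96.19 × 0.8020) / (8.314 × 301.35) = 0.03079 mol
n(Zn) = (1/1) × 0.03079 = 0.03079 mol
m(Zn) = 0.03079 × 65.38 = 2.013 g

2.01 g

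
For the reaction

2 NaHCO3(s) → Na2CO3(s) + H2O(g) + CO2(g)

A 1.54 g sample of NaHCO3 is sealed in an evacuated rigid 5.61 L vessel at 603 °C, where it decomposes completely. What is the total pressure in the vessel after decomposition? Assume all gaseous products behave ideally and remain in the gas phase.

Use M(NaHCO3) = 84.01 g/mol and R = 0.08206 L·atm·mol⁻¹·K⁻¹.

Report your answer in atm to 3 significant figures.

n(NaHCO3) = 1.54 / 84.01 = 0.01833 mol
n(gas produced) = (2/2) × 0.01833 = 0.01833 mol
P = nRT/V = 0.01833 × 0.08206 × 876.15 / 5.61 = 0.2349 atm

0.235 atm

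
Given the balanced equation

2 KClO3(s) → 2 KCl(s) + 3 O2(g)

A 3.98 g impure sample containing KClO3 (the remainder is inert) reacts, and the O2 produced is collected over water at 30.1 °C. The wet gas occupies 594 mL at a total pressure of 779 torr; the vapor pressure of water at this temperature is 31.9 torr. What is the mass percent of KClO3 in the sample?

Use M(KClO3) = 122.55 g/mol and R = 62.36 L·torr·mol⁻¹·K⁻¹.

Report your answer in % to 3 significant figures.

48.2 %

P(O2) = 779 − 31.9 = 747.1 torr
n(O2) = PV/RT = (747.1 × 0.5940) / (62.36 × 303.25) = 0.02347 mol
n(KClO3) = (2/3) × 0.02347 = 0.01565 mol
m(KClO3) = 0.01565 × 122.55 = 1.918 g
%KClO3 = 1.918 / 3.98 × 100 = 48.19%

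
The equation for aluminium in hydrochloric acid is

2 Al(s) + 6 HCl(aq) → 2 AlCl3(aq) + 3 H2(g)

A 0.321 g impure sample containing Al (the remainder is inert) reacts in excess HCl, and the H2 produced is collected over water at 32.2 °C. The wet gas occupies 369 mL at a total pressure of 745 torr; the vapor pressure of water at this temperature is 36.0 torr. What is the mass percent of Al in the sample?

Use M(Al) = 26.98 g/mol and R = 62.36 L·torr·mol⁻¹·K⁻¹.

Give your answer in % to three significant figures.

77.0 %

P(H2) = 745 − 36.0 = 709.0 torr
n(H2) = PV/RT = (709.0 × 0.3690) / (62.36 × 305.35) = 0.01374 mol
n(Al) = (2/3) × 0.01374 = 0.009160 mol
m(Al) = 0.009160 × 26.98 = 0.2471 g
%Al = 0.2471 / 0.321 × 100 = 76.98%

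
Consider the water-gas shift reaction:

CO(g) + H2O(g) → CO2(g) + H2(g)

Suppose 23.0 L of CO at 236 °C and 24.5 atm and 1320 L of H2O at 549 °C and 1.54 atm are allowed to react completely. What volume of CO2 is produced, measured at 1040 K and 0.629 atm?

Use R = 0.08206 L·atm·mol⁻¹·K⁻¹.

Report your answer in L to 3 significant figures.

n(CO) = PV/RT = (24.5 × 23.0) / (0.08206 × 509.15) = 13.49 mol
n(H2O) = PV/RT = (1.54 × 1320) / (0.08206 × 822.15) = 30.13 mol
For 13.49 mol CO, stoichiometry requires (1/1) × 13.49 = 13.49 mol H2O; 30.13 mol is available, so CO is limiting.
n(CO2) = (1/1) × 13.49 = 13.49 mol
V(CO2) = nRT/P = 13.49 × 0.08206 × 1040 / 0.629 = 1830 L

1830 L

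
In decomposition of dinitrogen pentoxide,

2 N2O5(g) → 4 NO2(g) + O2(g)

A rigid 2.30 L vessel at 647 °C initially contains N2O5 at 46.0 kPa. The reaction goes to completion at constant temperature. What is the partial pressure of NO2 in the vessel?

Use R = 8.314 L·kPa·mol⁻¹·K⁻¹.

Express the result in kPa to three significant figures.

n(N2O5)₀ = PV/RT = (46.0 × 2.30) / (8.314 × 920.15) = 0.01383 mol
n(NO2) = (4/2) × 0.01383 = 0.02766 mol
P(NO2) = nRT/V = 0.02766 × 8.314 × 920.15 / 2.30 = 92.00 kPa

92.0 kPa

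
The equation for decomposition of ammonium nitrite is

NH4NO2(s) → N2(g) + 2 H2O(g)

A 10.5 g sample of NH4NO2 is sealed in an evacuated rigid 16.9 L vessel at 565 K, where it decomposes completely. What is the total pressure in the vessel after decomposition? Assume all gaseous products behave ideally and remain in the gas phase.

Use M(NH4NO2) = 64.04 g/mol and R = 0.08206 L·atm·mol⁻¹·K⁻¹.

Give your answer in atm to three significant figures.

n(NH4NO2) = 10.5 / 64.04 = 0.1640 mol
n(gas produced) = (3/1) × 0.1640 = 0.4920 mol
P = nRT/V = 0.4920 × 0.08206 × 565 / 16.9 = 1.350 atm

1.35 atm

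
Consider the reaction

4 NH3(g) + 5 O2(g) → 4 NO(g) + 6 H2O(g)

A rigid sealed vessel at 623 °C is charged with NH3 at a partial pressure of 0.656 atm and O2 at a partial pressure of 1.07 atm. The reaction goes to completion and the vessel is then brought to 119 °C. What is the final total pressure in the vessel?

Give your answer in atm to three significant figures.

0.827 atm

With V and T fixed, P_i ∝ n_i, so the mole ratios apply directly to partial pressures at 623 °C.
P(O2) required for 0.656 atm of NH3 = (5/4) × 0.656 = 0.8200 atm; available 1.07 atm, so NH3 is limiting.
P(O2) remaining = 1.07 − (5/4) × 0.656 = 0.2500 atm
P(gaseous products) = (4+6)/4 × 0.656 = 1.640 atm
P_total at 623 °C = 0.2500 + 1.640 = 1.890 atm
Scaling to 119 °C: P = 1.890 × 392.15/896.15 = 0.8271 atm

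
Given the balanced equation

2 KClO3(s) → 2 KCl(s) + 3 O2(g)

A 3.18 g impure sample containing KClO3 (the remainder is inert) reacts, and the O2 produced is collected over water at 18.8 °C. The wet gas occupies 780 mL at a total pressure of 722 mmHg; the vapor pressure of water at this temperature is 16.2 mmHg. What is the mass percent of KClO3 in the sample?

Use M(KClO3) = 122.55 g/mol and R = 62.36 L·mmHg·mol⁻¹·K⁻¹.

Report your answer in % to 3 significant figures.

P(O2) = 722 − 16.2 = 705.8 mmHg
n(O2) = PV/RT = (705.8 × 0.7800) / (62.36 × 291.95) = 0.03024 mol
n(KClO3) = (2/3) × 0.03024 = 0.02016 mol
m(KClO3) = 0.02016 × 122.55 = 2.471 g
%KClO3 = 2.471 / 3.18 × 100 = 77.70%

77.7 %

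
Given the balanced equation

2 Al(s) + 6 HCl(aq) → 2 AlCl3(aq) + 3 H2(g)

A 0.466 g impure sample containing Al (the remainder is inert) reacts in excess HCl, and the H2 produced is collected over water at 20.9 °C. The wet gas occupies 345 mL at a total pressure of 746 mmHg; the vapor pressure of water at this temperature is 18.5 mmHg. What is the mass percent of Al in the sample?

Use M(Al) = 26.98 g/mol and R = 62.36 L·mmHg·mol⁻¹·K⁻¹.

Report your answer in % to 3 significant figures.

P(H2) = 746 − 18.5 = 727.5 mmHg
n(H2) = PV/RT = (727.5 × 0.3450) / (62.36 × 294.05) = 0.01369 mol
n(Al) = (2/3) × 0.01369 = 0.009127 mol
m(Al) = 0.009127 × 26.98 = 0.2462 g
%Al = 0.2462 / 0.466 × 100 = 52.83%

52.8 %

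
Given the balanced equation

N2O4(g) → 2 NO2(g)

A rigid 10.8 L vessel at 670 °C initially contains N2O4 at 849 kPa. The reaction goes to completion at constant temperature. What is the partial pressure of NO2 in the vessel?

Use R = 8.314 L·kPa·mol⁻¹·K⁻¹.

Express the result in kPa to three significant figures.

1700 kPa

n(N2O4)₀ = PV/RT = (849 × 10.8) / (8.314 × 943.15) = 1.169 mol
n(NO2) = (2/1) × 1.169 = 2.338 mol
P(NO2) = nRT/V = 2.338 × 8.314 × 943.15 / 10.8 = 1698 kPa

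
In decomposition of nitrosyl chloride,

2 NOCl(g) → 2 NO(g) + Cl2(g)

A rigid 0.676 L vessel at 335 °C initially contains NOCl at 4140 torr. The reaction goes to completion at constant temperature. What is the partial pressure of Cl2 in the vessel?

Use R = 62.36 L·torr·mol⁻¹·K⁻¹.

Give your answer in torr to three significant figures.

2070 torr

n(NOCl)₀ = PV/RT = (4140 × 0.676) / (62.36 × 608.15) = 0.07380 mol
n(Cl2) = (1/2) × 0.07380 = 0.03690 mol
P(Cl2) = nRT/V = 0.03690 × 62.36 × 608.15 / 0.676 = 2070 torr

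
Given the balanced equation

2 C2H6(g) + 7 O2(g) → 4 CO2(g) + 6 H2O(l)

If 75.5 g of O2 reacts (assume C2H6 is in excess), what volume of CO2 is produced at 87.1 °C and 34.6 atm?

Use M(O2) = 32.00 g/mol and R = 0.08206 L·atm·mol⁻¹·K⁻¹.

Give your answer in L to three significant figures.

1.15 L

n(O2) = 75.50 / 32.00 = 2.359 mol
n(CO2) = (4/7) × 2.359 = 1.348 mol
V = nRT/P = 1.348 × 0.08206 × 360.25 / 34.6 = 1.152 L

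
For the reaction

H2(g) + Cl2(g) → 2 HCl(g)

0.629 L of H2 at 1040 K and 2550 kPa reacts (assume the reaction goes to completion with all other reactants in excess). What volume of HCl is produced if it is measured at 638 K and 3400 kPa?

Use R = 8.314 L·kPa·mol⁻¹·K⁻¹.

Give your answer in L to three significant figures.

n(H2) = PV/RT = (2550 × 0.629) / (8.314 × 1040) = 0.1855 mol
n(HCl) = (2/1) × 0.1855 = 0.3710 mol
V = nRT/P = 0.3710 × 8.314 × 638 / 3400 = 0.5788 L

0.579 L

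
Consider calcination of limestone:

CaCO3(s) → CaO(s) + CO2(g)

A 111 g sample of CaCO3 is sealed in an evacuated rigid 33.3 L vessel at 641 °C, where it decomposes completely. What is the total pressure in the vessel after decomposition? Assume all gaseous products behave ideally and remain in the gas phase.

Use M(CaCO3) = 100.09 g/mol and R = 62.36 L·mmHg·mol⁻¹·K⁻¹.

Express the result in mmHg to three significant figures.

n(CaCO3) = 111 / 100.09 = 1.109 mol
n(gas produced) = (1/1) × 1.109 = 1.109 mol
P = nRT/V = 1.109 × 62.36 × 914.15 / 33.3 = 1899 mmHg

1900 mmHg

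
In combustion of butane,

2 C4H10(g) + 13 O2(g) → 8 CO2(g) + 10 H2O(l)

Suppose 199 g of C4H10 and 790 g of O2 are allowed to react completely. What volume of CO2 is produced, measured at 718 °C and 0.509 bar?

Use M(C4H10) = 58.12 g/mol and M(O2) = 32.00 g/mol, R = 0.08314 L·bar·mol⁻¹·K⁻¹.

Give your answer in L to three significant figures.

2220 L

n(C4H10) = 199 / 58.12 = 3.424 mol
n(O2) = 790 / 32.00 = 24.69 mol
For 3.424 mol C4H10, stoichiometry requires (13/2) × 3.424 = 22.26 mol O2; 24.69 mol is available, so C4H10 is limiting.
n(CO2) = (8/2) × 3.424 = 13.70 mol
V(CO2) = nRT/P = 13.70 × 0.08314 × 991.15 / 0.509 = 2218 L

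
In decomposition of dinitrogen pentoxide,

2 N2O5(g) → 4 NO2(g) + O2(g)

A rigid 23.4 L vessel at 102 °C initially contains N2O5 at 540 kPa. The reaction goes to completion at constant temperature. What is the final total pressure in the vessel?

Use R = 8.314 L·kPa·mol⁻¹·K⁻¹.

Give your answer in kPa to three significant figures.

1350 kPa

Since T and V are fixed, P_final/P_initial = n_final/n_initial = 5/2.
P_final = (5/2) × 540 = 1350 kPa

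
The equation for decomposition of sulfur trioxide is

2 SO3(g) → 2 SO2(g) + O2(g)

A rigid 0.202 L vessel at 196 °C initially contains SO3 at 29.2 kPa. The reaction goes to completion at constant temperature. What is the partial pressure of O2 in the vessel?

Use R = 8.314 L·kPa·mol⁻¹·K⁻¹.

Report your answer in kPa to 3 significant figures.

n(SO3)₀ = PV/RT = (29.2 × 0.202) / (8.314 × 469.15) = 0.001512 mol
n(O2) = (1/2) × 0.001512 = 0.0007560 mol
P(O2) = nRT/V = 0.0007560 × 8.314 × 469.15 / 0.202 = 14.60 kPa

14.6 kPa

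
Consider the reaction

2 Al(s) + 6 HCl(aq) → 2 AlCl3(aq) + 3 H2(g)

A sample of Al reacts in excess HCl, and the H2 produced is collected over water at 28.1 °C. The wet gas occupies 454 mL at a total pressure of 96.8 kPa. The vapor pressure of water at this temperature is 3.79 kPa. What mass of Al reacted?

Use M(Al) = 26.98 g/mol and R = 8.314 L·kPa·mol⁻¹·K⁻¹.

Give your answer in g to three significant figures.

P(H2) = 96.8 − 3.79 = 93.01 kPa
n(H2) = PV/RT = (93.01 × 0.4540) / (8.314 × 301.25) = 0.01686 mol
n(Al) = (2/3) × 0.01686 = 0.01124 mol
m(Al) = 0.01124 × 26.98 = 0.3033 g

0.303 g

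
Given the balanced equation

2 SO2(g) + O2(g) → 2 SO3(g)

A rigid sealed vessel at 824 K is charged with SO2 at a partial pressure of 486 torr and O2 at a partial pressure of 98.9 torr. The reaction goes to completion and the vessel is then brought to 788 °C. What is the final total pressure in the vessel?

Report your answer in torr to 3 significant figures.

With V and T fixed, P_i ∝ n_i, so the mole ratios apply directly to partial pressures at 824 K.
P(O2) required for 486 torr of SO2 = (1/2) × 486 = 243.0 torr; available 98.9 torr, so O2 is limiting.
P(SO2) remaining = 486 − (2/1) × 98.9 = 288.2 torr
P(gaseous products) = (2)/1 × 98.9 = 197.8 torr
P_total at 824 K = 288.2 + 197.8 = 486.0 torr
Scaling to 788 °C: P = 486.0 × 1061.15/824 = 625.9 torr

626 torr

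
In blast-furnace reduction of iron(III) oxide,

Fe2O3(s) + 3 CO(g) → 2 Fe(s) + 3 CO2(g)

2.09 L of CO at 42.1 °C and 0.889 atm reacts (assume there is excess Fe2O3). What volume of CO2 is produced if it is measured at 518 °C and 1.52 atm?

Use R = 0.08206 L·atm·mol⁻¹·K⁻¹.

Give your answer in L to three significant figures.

3.07 L

n(CO) = PV/RT = (0.889 × 2.09) / (0.08206 × 315.25) = 0.07182 mol
n(CO2) = (3/3) × 0.07182 = 0.07182 mol
V = nRT/P = 0.07182 × 0.08206 × 791.15 / 1.52 = 3.068 L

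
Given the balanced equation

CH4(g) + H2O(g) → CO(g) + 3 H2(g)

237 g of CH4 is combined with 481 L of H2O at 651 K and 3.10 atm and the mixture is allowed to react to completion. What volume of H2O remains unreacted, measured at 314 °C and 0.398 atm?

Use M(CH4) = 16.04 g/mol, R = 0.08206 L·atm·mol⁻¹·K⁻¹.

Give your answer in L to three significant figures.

n(CH4) = 237 / 16.04 = 14.78 mol
n(H2O) = PV/RT = (3.10 × 481) / (0.08206 × 651) = 27.91 mol
For 14.78 mol CH4, stoichiometry requires (1/1) × 14.78 = 14.78 mol H2O; 27.91 mol is available, so CH4 is limiting.
n(H2O) consumed = (1/1) × 14.78 = 14.78 mol; remaining = 27.91 − 14.78 = 13.13 mol
V(H2O) = nRT/P = 13.13 × 0.08206 × 587.15 / 0.398 = 1590 L

1590 L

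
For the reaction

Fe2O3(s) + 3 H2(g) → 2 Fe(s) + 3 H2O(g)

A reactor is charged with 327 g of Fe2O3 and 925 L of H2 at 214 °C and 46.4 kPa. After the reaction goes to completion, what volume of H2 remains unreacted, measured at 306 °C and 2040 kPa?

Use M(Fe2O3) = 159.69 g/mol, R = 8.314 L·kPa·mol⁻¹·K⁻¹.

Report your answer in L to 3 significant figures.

10.5 L

n(Fe2O3) = 327 / 159.69 = 2.048 mol
n(H2) = PV/RT = (46.4 × 925) / (8.314 × 487.15) = 10.60 mol
For 2.048 mol Fe2O3, stoichiometry requires (3/1) × 2.048 = 6.144 mol H2; 10.60 mol is available, so Fe2O3 is limiting.
n(H2) consumed = (3/1) × 2.048 = 6.144 mol; remaining = 10.60 − 6.144 = 4.456 mol
V(H2) = nRT/P = 4.456 × 8.314 × 579.15 / 2040 = 10.52 L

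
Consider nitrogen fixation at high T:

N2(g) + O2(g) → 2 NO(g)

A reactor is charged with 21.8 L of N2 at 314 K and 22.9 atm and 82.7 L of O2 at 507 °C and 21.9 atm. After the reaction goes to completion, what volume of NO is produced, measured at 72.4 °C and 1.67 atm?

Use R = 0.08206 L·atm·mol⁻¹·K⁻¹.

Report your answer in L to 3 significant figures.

n(N2) = PV/RT = (22.9 × 21.8) / (0.08206 × 314) = 19.37 mol
n(O2) = PV/RT = (21.9 × 82.7) / (0.08206 × 780.15) = 28.29 mol
For 19.37 mol N2, stoichiometry requires (1/1) × 19.37 = 19.37 mol O2; 28.29 mol is available, so N2 is limiting.
n(NO) = (2/1) × 19.37 = 38.74 mol
V(NO) = nRT/P = 38.74 × 0.08206 × 345.55 / 1.67 = 657.8 L

658 L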